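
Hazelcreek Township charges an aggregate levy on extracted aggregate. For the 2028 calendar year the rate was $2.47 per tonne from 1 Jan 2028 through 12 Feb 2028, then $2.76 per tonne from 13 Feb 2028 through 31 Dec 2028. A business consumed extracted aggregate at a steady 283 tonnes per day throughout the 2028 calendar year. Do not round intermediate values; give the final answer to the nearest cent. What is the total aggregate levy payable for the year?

1 Jan – 12 Feb 2028: 43 days × 283 tonnes/day = 12,169 tonnes at $2.47/tonne → $30057.43
13 Feb – 31 Dec 2028: 323 days × 283 tonnes/day = 91,409 tonnes at $2.76/tonne → $252288.84

$282346.27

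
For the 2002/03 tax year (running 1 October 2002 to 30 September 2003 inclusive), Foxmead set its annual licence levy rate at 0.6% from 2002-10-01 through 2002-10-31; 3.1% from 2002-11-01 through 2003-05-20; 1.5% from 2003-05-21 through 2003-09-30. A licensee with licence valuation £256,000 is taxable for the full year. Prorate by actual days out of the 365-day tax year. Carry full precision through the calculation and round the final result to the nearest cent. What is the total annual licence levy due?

£5,899.92

2002-10-01 to 2002-10-31: 31 days at 0.6% → £256,000 × 0.6% × 31/365 = £130.4548
2002-11-01 to 2003-05-20: 201 days at 3.1% → £256,000 × 3.1% × 201/365 = £4,370.2356
2003-05-21 to 2003-09-30: 133 days at 1.5% → £256,000 × 1.5% × 133/365 = £1,399.2329
Total = £5,899.9233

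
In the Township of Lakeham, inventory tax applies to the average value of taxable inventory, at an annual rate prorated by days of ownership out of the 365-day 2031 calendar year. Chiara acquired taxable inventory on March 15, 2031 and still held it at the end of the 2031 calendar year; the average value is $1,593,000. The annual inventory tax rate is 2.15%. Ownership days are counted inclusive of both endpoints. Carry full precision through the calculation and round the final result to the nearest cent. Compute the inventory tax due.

$27,399.60

Days held (March 15 – December 31, 2031): 292 out of 365
Tax = $1,593,000 × 2.15% × 292/365 = $27,399.6000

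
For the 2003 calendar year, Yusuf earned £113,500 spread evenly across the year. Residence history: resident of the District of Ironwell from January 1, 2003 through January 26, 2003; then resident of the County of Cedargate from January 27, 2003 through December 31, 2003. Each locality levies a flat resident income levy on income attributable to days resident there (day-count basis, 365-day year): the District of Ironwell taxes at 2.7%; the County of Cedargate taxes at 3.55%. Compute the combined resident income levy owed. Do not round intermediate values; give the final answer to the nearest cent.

£3,960.53

The District of Ironwell, January 1 – January 26, 2003: 26 days → £113,500 × 2.7% × 26/365 = £218.2932
The County of Cedargate, January 27 – December 31, 2003: 339 days → £113,500 × 3.55% × 339/365 = £3,742.2349
Total = £3,960.5281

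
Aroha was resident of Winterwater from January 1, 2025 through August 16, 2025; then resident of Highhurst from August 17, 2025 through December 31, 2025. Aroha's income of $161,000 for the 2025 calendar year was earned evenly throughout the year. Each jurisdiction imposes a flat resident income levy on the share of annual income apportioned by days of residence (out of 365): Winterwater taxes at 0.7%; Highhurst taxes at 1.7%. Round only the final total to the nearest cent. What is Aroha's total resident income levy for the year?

$1,731.30

Winterwater, January 1 – August 16, 2025: 228 days → $161,000 × 0.7% × 228/365 = $703.9890
Highhurst, August 17 – December 31, 2025: 137 days → $161,000 × 1.7% × 137/365 = $1,027.3123
Total = $1,731.3014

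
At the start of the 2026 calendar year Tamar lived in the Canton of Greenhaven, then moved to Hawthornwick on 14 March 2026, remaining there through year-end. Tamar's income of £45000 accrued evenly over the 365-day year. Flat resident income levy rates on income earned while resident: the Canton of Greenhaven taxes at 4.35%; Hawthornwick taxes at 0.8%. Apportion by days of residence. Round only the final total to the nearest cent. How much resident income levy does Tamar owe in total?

The Canton of Greenhaven, 1 January – 13 March 2026: 72 days → £45000 × 4.35% × 72/365 = £386.1370
Hawthornwick, 14 March – 31 December 2026: 293 days → £45000 × 0.8% × 293/365 = £288.9863
Total = £675.1233

£675.12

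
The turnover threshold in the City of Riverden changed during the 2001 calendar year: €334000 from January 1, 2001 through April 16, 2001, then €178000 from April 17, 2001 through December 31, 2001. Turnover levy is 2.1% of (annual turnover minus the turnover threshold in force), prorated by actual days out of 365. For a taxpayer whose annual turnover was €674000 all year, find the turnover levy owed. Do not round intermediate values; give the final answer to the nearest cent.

€9464.61

January 1 – April 16, 2001: 106 days, exemption €334000 → (€674000 − €334000) × 2.1% × 106/365 = €2073.5342
April 17 – December 31, 2001: 259 days, exemption €178000 → (€674000 − €178000) × 2.1% × 259/365 = €7391.0795
Total = €9464.6137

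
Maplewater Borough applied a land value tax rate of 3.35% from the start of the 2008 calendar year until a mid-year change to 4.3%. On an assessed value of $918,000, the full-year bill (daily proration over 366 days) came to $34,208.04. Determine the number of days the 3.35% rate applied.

221 days

Let d = days at the first rate; then 366 − d days at the second rate.
$918,000 × [3.35%·d + 4.3%·(366−d)] / 366 = $34,208.04
Solving gives d = 221, so the new rate took effect on 9 August 2008.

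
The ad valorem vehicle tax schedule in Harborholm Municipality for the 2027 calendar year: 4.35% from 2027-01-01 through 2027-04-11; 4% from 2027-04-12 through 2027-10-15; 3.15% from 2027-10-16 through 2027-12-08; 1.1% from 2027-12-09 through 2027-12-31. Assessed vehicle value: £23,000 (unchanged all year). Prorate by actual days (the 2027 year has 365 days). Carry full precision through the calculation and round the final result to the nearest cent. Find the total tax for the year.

£871.32

2027-01-01 to 2027-04-11: 101 days at 4.35% → £23,000 × 4.35% × 101/365 = £276.8507
2027-04-12 to 2027-10-15: 187 days at 4% → £23,000 × 4% × 187/365 = £471.3425
2027-10-16 to 2027-12-08: 54 days at 3.15% → £23,000 × 3.15% × 54/365 = £107.1863
2027-12-09 to 2027-12-31: 23 days at 1.1% → £23,000 × 1.1% × 23/365 = £15.9425
Total = £871.3219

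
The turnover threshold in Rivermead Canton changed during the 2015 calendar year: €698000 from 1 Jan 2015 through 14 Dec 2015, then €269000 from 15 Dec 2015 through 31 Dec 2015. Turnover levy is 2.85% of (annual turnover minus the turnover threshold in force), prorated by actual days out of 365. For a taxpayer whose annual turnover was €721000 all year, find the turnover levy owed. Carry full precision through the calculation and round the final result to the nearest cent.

€1224.95

1 Jan – 14 Dec 2015: 348 days, exemption €698000 → (€721000 − €698000) × 2.85% × 348/365 = €624.9699
15 Dec – 31 Dec 2015: 17 days, exemption €269000 → (€721000 − €269000) × 2.85% × 17/365 = €599.9836
Total = €1224.9534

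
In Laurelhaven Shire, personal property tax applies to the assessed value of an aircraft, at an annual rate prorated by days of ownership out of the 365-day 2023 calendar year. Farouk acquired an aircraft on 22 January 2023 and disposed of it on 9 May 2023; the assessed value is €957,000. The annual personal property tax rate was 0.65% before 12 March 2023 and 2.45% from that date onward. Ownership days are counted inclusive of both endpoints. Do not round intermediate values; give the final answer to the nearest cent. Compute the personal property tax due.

€4,625.06

22 January – 11 March 2023: 49 days at 0.65% → €957,000 × 0.65% × 49/365 = €835.0808
12 March – 9 May 2023: 59 days at 2.45% → €957,000 × 2.45% × 59/365 = €3,789.9822
Total = €4,625.0630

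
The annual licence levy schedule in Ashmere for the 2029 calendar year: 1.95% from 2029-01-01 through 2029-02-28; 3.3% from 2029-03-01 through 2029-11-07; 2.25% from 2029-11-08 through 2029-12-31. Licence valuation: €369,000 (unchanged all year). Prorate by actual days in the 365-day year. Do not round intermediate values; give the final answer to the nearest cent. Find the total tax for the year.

2029-01-01 to 2029-02-28: 59 days at 1.95% → €369,000 × 1.95% × 59/365 = €1,163.1082
2029-03-01 to 2029-11-07: 252 days at 3.3% → €369,000 × 3.3% × 252/365 = €8,407.1342
2029-11-08 to 2029-12-31: 54 days at 2.25% → €369,000 × 2.25% × 54/365 = €1,228.3151
Total = €10,798.5575

€10,798.56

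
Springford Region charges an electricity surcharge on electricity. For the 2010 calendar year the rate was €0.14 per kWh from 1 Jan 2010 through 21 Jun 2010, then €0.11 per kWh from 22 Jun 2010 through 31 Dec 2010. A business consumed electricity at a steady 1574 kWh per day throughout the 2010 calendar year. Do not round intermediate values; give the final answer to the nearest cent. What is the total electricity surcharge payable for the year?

1 Jan – 21 Jun 2010: 172 days × 1574 kWh/day = 270,728 kWh at €0.14/kWh → €37,901.92
22 Jun – 31 Dec 2010: 193 days × 1574 kWh/day = 303,782 kWh at €0.11/kWh → €33,416.02

€71,317.94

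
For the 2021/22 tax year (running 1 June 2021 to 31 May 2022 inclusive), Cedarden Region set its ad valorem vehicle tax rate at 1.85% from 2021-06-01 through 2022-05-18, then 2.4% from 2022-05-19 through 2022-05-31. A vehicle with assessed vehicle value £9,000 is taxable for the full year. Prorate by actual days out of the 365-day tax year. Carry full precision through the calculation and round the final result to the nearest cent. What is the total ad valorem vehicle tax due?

£168.26

2021-06-01 to 2022-05-18: 352 days at 1.85% → £9,000 × 1.85% × 352/365 = £160.5699
2022-05-19 to 2022-05-31: 13 days at 2.4% → £9,000 × 2.4% × 13/365 = £7.6932
Total = £168.2630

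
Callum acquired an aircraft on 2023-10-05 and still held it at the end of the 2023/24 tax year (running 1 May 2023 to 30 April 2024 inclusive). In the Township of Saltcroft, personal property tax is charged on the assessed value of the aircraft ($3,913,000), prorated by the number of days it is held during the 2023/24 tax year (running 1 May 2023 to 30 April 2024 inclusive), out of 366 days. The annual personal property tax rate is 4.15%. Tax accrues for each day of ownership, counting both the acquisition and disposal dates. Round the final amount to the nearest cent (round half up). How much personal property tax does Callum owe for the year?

$92,730.62

Days held (2023-10-05 to 2024-04-30): 209 out of 366
Tax = $3,913,000 × 4.15% × 209/366 = $92,730.6161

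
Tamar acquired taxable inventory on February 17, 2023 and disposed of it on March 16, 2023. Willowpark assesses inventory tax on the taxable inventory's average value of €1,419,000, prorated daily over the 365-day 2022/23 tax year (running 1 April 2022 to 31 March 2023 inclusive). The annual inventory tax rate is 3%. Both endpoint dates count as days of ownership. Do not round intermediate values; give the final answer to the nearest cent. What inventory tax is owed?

€3,265.64

Days held (February 17 – March 16, 2023): 28 out of 365
Tax = €1,419,000 × 3% × 28/365 = €3,265.6438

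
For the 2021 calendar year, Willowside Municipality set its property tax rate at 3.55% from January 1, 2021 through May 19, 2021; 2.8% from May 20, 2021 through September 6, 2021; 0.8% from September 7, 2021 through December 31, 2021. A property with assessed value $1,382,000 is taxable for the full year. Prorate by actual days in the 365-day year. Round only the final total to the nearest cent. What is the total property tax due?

$33,859.00

January 1 – May 19, 2021: 139 days at 3.55% → $1,382,000 × 3.55% × 139/365 = $18,683.5041
May 20 – September 6, 2021: 110 days at 2.8% → $1,382,000 × 2.8% × 110/365 = $11,661.8082
September 7 – December 31, 2021: 116 days at 0.8% → $1,382,000 × 0.8% × 116/365 = $3,513.6877
Total = $33,859.0000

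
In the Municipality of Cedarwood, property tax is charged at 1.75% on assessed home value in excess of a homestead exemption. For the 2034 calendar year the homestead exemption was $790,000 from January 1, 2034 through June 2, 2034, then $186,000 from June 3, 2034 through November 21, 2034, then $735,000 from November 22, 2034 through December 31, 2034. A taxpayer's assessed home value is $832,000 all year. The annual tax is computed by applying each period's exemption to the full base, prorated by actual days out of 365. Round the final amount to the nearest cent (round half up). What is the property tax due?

January 1 – June 2, 2034: 153 days, exemption $790,000 → ($832,000 − $790,000) × 1.75% × 153/365 = $308.0959
June 3 – November 21, 2034: 172 days, exemption $186,000 → ($832,000 − $186,000) × 1.75% × 172/365 = $5,327.2877
November 22 – December 31, 2034: 40 days, exemption $735,000 → ($832,000 − $735,000) × 1.75% × 40/365 = $186.0274
Total = $5,821.4110

$5,821.41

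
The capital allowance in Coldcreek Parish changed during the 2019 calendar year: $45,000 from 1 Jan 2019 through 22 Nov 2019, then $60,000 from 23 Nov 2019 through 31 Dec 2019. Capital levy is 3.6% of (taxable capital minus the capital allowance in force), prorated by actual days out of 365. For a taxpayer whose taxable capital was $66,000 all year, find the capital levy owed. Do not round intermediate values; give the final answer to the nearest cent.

1 Jan – 22 Nov 2019: 326 days, exemption $45,000 → ($66,000 − $45,000) × 3.6% × 326/365 = $675.2219
23 Nov – 31 Dec 2019: 39 days, exemption $60,000 → ($66,000 − $60,000) × 3.6% × 39/365 = $23.0795
Total = $698.3014

$698.30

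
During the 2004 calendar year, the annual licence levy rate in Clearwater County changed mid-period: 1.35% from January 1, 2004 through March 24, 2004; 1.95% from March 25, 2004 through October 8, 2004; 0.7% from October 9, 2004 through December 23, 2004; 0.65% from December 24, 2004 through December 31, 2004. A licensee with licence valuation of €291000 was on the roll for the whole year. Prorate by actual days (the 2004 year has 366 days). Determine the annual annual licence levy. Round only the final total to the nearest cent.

January 1 – March 24, 2004: 84 days at 1.35% → €291000 × 1.35% × 84/366 = €901.6230
March 25 – October 8, 2004: 198 days at 1.95% → €291000 × 1.95% × 198/366 = €3069.8115
October 9 – December 23, 2004: 76 days at 0.7% → €291000 × 0.7% × 76/366 = €422.9836
December 24 – December 31, 2004: 8 days at 0.65% → €291000 × 0.65% × 8/366 = €41.3443
Total = €4435.7623

€4435.76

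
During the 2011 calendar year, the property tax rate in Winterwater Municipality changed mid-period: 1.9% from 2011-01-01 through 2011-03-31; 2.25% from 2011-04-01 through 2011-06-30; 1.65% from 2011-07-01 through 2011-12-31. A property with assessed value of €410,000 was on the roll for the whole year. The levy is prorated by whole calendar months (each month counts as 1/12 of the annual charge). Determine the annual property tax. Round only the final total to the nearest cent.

2011-01-01 to 2011-03-31: 3 months at 1.9% → €410,000 × 1.9% × 3/12 = €1,947.5000
2011-04-01 to 2011-06-30: 3 months at 2.25% → €410,000 × 2.25% × 3/12 = €2,306.2500
2011-07-01 to 2011-12-31: 6 months at 1.65% → €410,000 × 1.65% × 6/12 = €3,382.5000
Total = €7,636.2500

€7,636.25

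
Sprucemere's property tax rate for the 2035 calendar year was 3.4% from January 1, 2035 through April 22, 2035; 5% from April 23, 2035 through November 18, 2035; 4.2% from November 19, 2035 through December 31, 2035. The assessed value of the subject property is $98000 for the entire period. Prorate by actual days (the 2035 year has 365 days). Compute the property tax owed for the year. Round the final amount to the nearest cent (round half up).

January 1 – April 22, 2035: 112 days at 3.4% → $98000 × 3.4% × 112/365 = $1022.4219
April 23 – November 18, 2035: 210 days at 5% → $98000 × 5% × 210/365 = $2819.1781
November 19 – December 31, 2035: 43 days at 4.2% → $98000 × 4.2% × 43/365 = $484.8986
Total = $4326.4986

$4326.50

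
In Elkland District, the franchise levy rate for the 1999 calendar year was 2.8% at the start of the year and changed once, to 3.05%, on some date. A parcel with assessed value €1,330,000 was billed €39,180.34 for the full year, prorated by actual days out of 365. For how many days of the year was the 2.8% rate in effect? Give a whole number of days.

Let d = days at the first rate; then 365 − d days at the second rate.
€1,330,000 × [2.8%·d + 3.05%·(365−d)] / 365 = €39,180.34
Solving gives d = 152, so the new rate took effect on 2 June 1999.

152 days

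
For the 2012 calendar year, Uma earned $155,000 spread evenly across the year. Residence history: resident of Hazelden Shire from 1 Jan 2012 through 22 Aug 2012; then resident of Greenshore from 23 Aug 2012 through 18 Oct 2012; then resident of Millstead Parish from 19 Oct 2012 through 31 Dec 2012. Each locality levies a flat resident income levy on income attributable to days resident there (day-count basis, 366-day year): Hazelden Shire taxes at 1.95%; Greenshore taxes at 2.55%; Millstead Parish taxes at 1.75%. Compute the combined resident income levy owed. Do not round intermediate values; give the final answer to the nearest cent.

Hazelden Shire, 1 Jan – 22 Aug 2012: 235 days → $155,000 × 1.95% × 235/366 = $1,940.6762
Greenshore, 23 Aug – 18 Oct 2012: 57 days → $155,000 × 2.55% × 57/366 = $615.5533
Millstead Parish, 19 Oct – 31 Dec 2012: 74 days → $155,000 × 1.75% × 74/366 = $548.4290
Total = $3,104.6585

$3,104.66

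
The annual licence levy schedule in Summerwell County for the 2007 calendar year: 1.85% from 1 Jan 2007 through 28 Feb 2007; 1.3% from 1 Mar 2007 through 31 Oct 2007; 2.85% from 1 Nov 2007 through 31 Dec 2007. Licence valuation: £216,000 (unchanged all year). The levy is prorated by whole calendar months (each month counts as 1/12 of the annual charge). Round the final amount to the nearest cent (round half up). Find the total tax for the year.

£3,564.00

1 Jan – 28 Feb 2007: 2 months at 1.85% → £216,000 × 1.85% × 2/12 = £666.0000
1 Mar – 31 Oct 2007: 8 months at 1.3% → £216,000 × 1.3% × 8/12 = £1,872.0000
1 Nov – 31 Dec 2007: 2 months at 2.85% → £216,000 × 2.85% × 2/12 = £1,026.0000
Total = £3,564.0000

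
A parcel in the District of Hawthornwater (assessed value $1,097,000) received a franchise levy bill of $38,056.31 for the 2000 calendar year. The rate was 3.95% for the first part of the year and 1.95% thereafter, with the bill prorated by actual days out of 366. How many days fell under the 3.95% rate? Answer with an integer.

Let d = days at the first rate; then 366 − d days at the second rate.
$1,097,000 × [3.95%·d + 1.95%·(366−d)] / 366 = $38,056.31
Solving gives d = 278, so the new rate took effect on 5 Oct 2000.

278 days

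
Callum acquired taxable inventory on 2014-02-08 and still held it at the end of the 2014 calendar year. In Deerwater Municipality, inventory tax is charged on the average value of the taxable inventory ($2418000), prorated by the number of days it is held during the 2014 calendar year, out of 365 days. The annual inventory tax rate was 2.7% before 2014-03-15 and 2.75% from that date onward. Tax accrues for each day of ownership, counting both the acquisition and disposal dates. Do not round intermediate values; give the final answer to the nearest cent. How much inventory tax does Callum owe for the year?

2014-02-08 to 2014-03-14: 35 days at 2.7% → $2418000 × 2.7% × 35/365 = $6260.3014
2014-03-15 to 2014-12-31: 292 days at 2.75% → $2418000 × 2.75% × 292/365 = $53196.0000
Total = $59456.3014

$59456.30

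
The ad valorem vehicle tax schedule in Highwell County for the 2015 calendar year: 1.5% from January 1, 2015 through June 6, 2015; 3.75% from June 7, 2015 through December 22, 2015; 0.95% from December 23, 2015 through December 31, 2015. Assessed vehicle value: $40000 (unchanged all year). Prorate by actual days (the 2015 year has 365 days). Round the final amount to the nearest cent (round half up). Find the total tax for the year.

January 1 – June 6, 2015: 157 days at 1.5% → $40000 × 1.5% × 157/365 = $258.0822
June 7 – December 22, 2015: 199 days at 3.75% → $40000 × 3.75% × 199/365 = $817.8082
December 23 – December 31, 2015: 9 days at 0.95% → $40000 × 0.95% × 9/365 = $9.3699
Total = $1085.2603

$1085.26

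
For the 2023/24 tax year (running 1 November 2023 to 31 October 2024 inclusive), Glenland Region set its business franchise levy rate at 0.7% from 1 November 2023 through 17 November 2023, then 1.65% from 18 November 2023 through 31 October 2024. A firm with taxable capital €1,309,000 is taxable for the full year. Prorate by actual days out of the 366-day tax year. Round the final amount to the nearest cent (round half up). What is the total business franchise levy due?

1 November – 17 November 2023: 17 days at 0.7% → €1,309,000 × 0.7% × 17/366 = €425.6038
18 November 2023 – 31 October 2024: 349 days at 1.65% → €1,309,000 × 1.65% × 349/366 = €20,595.2910
Total = €21,020.8948

€21,020.89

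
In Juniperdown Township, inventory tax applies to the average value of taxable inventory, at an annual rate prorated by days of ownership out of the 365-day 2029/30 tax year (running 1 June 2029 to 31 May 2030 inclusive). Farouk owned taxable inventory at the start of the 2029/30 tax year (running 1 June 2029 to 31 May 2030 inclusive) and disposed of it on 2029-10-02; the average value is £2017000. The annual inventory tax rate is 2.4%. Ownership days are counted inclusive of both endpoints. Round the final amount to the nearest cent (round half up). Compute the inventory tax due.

£16445.46

Days held (2029-06-01 to 2029-10-02): 124 out of 365
Tax = £2017000 × 2.4% × 124/365 = £16445.4575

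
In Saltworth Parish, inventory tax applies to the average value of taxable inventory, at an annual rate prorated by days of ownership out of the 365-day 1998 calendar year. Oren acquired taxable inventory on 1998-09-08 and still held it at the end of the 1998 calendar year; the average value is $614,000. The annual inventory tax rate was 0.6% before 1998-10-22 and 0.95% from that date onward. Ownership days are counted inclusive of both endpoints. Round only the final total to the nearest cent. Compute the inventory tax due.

1998-09-08 to 1998-10-21: 44 days at 0.6% → $614,000 × 0.6% × 44/365 = $444.0986
1998-10-22 to 1998-12-31: 71 days at 0.95% → $614,000 × 0.95% × 71/365 = $1,134.6384
Total = $1,578.7370

$1,578.74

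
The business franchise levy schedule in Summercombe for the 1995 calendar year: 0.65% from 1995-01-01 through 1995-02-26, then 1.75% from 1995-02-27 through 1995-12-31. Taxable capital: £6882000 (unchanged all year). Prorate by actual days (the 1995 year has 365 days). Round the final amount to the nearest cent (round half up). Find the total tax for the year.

£108613.04

1995-01-01 to 1995-02-26: 57 days at 0.65% → £6882000 × 0.65% × 57/365 = £6985.7014
1995-02-27 to 1995-12-31: 308 days at 1.75% → £6882000 × 1.75% × 308/365 = £101627.3425
Total = £108613.0438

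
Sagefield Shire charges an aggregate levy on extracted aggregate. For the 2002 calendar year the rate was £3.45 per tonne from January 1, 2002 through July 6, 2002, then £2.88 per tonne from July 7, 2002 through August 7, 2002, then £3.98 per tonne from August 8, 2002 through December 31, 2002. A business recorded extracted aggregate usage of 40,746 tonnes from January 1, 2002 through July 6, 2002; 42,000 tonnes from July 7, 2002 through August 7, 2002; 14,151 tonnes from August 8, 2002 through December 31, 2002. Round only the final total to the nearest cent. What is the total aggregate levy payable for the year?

January 1 – July 6, 2002: 40,746 tonnes at £3.45/tonne → £140,573.70
July 7 – August 7, 2002: 42,000 tonnes at £2.88/tonne → £120,960.00
August 8 – December 31, 2002: 14,151 tonnes at £3.98/tonne → £56,320.98

£317,854.68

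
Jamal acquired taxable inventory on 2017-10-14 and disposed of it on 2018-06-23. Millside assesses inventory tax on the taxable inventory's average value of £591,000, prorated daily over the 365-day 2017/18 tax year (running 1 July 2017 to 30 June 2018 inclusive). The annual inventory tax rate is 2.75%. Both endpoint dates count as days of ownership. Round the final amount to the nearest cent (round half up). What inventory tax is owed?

Days held (2017-10-14 to 2018-06-23): 253 out of 365
Tax = £591,000 × 2.75% × 253/365 = £11,265.4315

£11,265.43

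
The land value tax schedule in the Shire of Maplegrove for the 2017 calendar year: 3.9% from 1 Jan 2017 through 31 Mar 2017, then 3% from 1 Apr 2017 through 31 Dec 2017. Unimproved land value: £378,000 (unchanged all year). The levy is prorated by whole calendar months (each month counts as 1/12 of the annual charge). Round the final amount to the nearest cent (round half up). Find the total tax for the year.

1 Jan – 31 Mar 2017: 3 months at 3.9% → £378,000 × 3.9% × 3/12 = £3,685.5000
1 Apr – 31 Dec 2017: 9 months at 3% → £378,000 × 3% × 9/12 = £8,505.0000
Total = £12,190.5000

£12,190.50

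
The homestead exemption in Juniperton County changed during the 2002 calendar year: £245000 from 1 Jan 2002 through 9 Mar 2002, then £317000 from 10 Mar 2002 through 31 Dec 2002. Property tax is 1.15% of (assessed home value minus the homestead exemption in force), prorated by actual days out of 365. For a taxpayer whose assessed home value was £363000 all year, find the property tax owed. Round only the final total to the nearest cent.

£683.26

1 Jan – 9 Mar 2002: 68 days, exemption £245000 → (£363000 − £245000) × 1.15% × 68/365 = £252.8110
10 Mar – 31 Dec 2002: 297 days, exemption £317000 → (£363000 − £317000) × 1.15% × 297/365 = £430.4466
Total = £683.2575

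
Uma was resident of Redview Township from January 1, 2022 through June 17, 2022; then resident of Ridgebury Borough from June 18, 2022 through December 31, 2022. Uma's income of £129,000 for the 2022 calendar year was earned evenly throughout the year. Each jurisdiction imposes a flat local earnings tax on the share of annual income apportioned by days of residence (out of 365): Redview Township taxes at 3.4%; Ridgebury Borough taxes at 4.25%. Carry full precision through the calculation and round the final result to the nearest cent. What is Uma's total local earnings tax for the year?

£4,977.81

Redview Township, January 1 – June 17, 2022: 168 days → £129,000 × 3.4% × 168/365 = £2,018.7616
Ridgebury Borough, June 18 – December 31, 2022: 197 days → £129,000 × 4.25% × 197/365 = £2,959.0479
Total = £4,977.8096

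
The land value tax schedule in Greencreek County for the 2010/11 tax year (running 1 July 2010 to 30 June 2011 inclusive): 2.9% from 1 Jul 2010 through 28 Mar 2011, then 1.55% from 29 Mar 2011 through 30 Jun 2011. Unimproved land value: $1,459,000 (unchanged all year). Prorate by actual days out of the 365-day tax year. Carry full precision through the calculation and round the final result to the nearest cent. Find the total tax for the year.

1 Jul 2010 – 28 Mar 2011: 271 days at 2.9% → $1,459,000 × 2.9% × 271/365 = $31,414.4685
29 Mar – 30 Jun 2011: 94 days at 1.55% → $1,459,000 × 1.55% × 94/365 = $5,824.0082
Total = $37,238.4767

$37,238.48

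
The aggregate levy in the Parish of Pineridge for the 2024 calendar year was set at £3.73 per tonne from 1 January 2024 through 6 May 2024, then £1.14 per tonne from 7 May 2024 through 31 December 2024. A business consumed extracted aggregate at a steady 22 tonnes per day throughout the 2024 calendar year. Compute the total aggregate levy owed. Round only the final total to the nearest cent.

£16,415.74

1 January – 6 May 2024: 127 days × 22 tonnes/day = 2,794 tonnes at £3.73/tonne → £10,421.62
7 May – 31 December 2024: 239 days × 22 tonnes/day = 5,258 tonnes at £1.14/tonne → £5,994.12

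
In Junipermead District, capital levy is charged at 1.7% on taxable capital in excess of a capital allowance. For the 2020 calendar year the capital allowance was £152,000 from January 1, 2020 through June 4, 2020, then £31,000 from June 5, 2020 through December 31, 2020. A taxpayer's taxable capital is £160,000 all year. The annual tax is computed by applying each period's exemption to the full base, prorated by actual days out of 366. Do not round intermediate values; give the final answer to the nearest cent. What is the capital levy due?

January 1 – June 4, 2020: 156 days, exemption £152,000 → (£160,000 − £152,000) × 1.7% × 156/366 = £57.9672
June 5 – December 31, 2020: 210 days, exemption £31,000 → (£160,000 − £31,000) × 1.7% × 210/366 = £1,258.2787
Total = £1,316.2459

£1,316.25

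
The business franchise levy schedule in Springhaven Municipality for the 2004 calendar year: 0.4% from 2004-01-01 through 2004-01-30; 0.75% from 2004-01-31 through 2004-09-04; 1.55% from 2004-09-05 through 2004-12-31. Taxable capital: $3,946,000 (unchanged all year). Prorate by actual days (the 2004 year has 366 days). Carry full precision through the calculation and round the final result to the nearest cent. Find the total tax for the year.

$38,640.61

2004-01-01 to 2004-01-30: 30 days at 0.4% → $3,946,000 × 0.4% × 30/366 = $1,293.7705
2004-01-31 to 2004-09-04: 218 days at 0.75% → $3,946,000 × 0.75% × 218/366 = $17,627.6230
2004-09-05 to 2004-12-31: 118 days at 1.55% → $3,946,000 × 1.55% × 118/366 = $19,719.2186
Total = $38,640.6120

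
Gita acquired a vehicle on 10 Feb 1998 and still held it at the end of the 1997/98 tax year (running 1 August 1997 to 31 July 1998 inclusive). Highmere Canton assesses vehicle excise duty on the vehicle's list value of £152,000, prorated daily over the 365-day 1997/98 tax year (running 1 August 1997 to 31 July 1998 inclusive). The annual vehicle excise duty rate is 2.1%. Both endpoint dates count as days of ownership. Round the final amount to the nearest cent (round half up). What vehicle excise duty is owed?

£1,504.18

Days held (10 Feb – 31 Jul 1998): 172 out of 365
Tax = £152,000 × 2.1% × 172/365 = £1,504.1753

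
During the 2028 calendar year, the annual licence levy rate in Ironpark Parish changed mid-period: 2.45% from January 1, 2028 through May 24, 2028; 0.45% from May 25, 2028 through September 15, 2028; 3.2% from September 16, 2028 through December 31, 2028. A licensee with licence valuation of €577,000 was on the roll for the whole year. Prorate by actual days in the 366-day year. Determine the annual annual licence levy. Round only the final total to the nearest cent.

January 1 – May 24, 2028: 145 days at 2.45% → €577,000 × 2.45% × 145/366 = €5,600.5260
May 25 – September 15, 2028: 114 days at 0.45% → €577,000 × 0.45% × 114/366 = €808.7459
September 16 – December 31, 2028: 107 days at 3.2% → €577,000 × 3.2% × 107/366 = €5,397.9454
Total = €11,807.2172

€11,807.22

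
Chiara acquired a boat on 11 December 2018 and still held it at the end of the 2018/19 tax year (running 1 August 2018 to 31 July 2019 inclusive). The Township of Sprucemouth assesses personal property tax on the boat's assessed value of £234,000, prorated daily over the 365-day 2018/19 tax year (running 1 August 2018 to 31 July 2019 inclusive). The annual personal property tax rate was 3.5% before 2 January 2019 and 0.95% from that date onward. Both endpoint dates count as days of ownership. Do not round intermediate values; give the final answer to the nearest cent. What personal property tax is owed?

11 December 2018 – 1 January 2019: 22 days at 3.5% → £234,000 × 3.5% × 22/365 = £493.6438
2 January – 31 July 2019: 211 days at 0.95% → £234,000 × 0.95% × 211/365 = £1,285.0767
Total = £1,778.7205

£1,778.72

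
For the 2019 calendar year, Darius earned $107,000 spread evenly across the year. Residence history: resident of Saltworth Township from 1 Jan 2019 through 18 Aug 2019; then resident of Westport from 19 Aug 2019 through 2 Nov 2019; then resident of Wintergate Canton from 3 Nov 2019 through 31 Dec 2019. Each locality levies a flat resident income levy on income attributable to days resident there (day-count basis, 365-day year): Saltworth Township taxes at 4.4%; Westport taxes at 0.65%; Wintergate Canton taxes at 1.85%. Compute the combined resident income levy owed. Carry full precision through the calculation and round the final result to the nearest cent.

Saltworth Township, 1 Jan – 18 Aug 2019: 230 days → $107,000 × 4.4% × 230/365 = $2,966.6849
Westport, 19 Aug – 2 Nov 2019: 76 days → $107,000 × 0.65% × 76/365 = $144.8164
Wintergate Canton, 3 Nov – 31 Dec 2019: 59 days → $107,000 × 1.85% × 59/365 = $319.9740
Total = $3,431.4753

$3,431.48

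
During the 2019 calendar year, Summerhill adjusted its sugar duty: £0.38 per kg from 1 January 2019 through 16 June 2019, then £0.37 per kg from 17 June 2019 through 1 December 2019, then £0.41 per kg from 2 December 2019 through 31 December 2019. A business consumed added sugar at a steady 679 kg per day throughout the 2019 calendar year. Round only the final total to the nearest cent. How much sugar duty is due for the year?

£93,647.68

1 January – 16 June 2019: 167 days × 679 kg/day = 113,393 kg at £0.38/kg → £43,089.34
17 June – 1 December 2019: 168 days × 679 kg/day = 114,072 kg at £0.37/kg → £42,206.64
2 December – 31 December 2019: 30 days × 679 kg/day = 20,370 kg at £0.41/kg → £8,351.70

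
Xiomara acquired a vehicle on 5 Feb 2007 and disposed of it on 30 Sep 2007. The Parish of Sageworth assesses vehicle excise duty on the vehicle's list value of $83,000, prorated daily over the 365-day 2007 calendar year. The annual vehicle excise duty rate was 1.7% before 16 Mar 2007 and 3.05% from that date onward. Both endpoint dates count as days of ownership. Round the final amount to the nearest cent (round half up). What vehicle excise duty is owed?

$1,530.95

5 Feb – 15 Mar 2007: 39 days at 1.7% → $83,000 × 1.7% × 39/365 = $150.7644
16 Mar – 30 Sep 2007: 199 days at 3.05% → $83,000 × 3.05% × 199/365 = $1,380.1877
Total = $1,530.9521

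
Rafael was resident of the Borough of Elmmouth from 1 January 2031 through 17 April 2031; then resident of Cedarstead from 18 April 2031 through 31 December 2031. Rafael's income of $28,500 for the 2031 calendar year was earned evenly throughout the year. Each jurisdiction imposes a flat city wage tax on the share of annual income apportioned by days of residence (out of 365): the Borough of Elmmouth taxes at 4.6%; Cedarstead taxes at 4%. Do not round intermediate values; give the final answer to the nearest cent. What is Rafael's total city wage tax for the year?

$1,190.13

The Borough of Elmmouth, 1 January – 17 April 2031: 107 days → $28,500 × 4.6% × 107/365 = $384.3205
Cedarstead, 18 April – 31 December 2031: 258 days → $28,500 × 4% × 258/365 = $805.8082
Total = $1,190.1288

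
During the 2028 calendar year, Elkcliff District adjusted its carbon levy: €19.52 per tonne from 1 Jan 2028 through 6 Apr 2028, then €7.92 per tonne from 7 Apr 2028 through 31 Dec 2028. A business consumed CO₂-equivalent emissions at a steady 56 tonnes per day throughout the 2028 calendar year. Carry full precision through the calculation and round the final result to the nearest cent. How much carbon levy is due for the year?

1 Jan – 6 Apr 2028: 97 days × 56 tonnes/day = 5,432 tonnes at €19.52/tonne → €106,032.64
7 Apr – 31 Dec 2028: 269 days × 56 tonnes/day = 15,064 tonnes at €7.92/tonne → €119,306.88

€225,339.52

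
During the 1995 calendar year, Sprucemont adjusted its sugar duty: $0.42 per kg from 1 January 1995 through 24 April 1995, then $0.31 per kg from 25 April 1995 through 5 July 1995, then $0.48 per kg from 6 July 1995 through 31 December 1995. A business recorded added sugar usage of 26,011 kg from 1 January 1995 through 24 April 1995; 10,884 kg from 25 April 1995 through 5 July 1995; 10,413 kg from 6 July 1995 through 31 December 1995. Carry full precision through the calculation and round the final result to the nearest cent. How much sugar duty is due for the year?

1 January – 24 April 1995: 26,011 kg at $0.42/kg → $10,924.62
25 April – 5 July 1995: 10,884 kg at $0.31/kg → $3,374.04
6 July – 31 December 1995: 10,413 kg at $0.48/kg → $4,998.24

$19,296.90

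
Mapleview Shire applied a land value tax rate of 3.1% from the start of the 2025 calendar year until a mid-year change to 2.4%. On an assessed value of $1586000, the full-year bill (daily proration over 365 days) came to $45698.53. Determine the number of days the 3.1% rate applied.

251 days

Let d = days at the first rate; then 365 − d days at the second rate.
$1586000 × [3.1%·d + 2.4%·(365−d)] / 365 = $45698.53
Solving gives d = 251, so the new rate took effect on 9 September 2025.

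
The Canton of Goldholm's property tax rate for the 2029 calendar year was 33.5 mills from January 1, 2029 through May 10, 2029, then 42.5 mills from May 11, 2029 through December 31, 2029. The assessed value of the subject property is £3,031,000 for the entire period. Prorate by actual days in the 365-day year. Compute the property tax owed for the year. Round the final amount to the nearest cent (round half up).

£119,101.69

January 1 – May 10, 2029: 130 days at 33.5 mills → £3,031,000 × 3.35% × 130/365 = £36,164.3973
May 11 – December 31, 2029: 235 days at 42.5 mills → £3,031,000 × 4.25% × 235/365 = £82,937.2945
Total = £119,101.6918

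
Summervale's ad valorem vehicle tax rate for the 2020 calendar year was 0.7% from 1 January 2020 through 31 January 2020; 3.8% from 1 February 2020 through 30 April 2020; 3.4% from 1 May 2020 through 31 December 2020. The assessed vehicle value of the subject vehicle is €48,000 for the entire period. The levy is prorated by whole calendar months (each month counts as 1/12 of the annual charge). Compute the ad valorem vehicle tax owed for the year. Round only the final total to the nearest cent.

€1,572.00

1 January – 31 January 2020: 1 month at 0.7% → €48,000 × 0.7% × 1/12 = €28.0000
1 February – 30 April 2020: 3 months at 3.8% → €48,000 × 3.8% × 3/12 = €456.0000
1 May – 31 December 2020: 8 months at 3.4% → €48,000 × 3.4% × 8/12 = €1,088.0000
Total = €1,572.0000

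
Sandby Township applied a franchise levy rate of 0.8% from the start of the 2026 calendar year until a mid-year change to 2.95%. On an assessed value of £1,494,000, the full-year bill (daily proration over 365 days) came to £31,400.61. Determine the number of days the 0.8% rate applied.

144 days

Let d = days at the first rate; then 365 − d days at the second rate.
£1,494,000 × [0.8%·d + 2.95%·(365−d)] / 365 = £31,400.61
Solving gives d = 144, so the new rate took effect on 25 May 2026.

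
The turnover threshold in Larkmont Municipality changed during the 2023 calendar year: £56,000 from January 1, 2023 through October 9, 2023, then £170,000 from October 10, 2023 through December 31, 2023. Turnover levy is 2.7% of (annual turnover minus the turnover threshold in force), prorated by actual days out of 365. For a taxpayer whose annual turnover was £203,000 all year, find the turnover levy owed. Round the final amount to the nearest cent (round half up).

January 1 – October 9, 2023: 282 days, exemption £56,000 → (£203,000 − £56,000) × 2.7% × 282/365 = £3,066.4603
October 10 – December 31, 2023: 83 days, exemption £170,000 → (£203,000 − £170,000) × 2.7% × 83/365 = £202.6110
Total = £3,269.0712

£3,269.07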